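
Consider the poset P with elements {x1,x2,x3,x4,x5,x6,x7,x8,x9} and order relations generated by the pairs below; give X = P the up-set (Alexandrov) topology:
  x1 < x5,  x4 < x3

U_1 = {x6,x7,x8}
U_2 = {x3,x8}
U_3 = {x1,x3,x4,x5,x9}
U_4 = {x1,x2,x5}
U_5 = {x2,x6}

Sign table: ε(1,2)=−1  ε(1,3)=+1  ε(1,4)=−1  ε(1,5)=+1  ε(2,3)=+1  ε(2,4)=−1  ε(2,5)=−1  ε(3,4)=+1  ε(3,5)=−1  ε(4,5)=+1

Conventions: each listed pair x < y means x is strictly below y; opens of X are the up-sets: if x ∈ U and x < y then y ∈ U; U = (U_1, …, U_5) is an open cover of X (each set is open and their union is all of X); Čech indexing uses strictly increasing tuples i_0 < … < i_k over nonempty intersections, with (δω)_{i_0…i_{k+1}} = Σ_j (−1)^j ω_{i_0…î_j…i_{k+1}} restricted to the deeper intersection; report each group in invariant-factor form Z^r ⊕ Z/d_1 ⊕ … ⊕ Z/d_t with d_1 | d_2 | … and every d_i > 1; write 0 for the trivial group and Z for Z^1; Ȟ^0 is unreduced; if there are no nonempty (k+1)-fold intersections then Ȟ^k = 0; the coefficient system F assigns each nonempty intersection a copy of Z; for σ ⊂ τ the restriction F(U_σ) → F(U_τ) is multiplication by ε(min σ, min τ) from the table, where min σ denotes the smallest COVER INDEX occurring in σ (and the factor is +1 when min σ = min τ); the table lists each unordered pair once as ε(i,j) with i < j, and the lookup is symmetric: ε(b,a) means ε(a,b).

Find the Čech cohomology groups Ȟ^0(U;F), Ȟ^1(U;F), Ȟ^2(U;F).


nonempty overlaps:
  U12={x8} U15={x6} U23={x3} U34={x1,x5} U45={x2}
C dims 5,5; δ0: rk 5, SNF 1^4·2
degree 0: 5−5−0 = 0 → Ȟ^0 ≅ 0
degree 1: 5−0−5 = 0 plus torsion [2] → Ȟ^1 ≅ Z/2
degree 2: 0−0−0 = 0 → Ȟ^2 ≅ 0

Ȟ^0 = 0, Ȟ^1 = Z/2 and Ȟ^2 = 0


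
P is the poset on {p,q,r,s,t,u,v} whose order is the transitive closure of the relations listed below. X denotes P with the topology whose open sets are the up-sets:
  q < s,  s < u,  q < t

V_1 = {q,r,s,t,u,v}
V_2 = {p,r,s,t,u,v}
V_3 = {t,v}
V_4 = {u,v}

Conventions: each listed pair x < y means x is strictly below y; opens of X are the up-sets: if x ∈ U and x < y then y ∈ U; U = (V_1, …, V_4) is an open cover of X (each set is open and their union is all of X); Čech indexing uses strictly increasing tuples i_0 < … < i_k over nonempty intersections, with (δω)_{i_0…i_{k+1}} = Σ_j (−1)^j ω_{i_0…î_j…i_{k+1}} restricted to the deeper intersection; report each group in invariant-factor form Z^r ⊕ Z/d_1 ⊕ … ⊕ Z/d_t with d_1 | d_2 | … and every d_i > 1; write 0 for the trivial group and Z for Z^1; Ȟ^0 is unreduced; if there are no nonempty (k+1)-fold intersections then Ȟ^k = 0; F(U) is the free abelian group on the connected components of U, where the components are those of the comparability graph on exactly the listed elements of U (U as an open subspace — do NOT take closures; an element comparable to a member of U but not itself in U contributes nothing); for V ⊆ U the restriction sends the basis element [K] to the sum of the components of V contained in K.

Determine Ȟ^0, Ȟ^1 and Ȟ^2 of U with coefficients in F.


cover nerve:
  V12={r,s,t,u,v} V13={t,v} V14={u,v} V23={t,v} V24={u,v} V34={v}
  V123={t,v} V124={u,v} V134={v} V234={v}
  V1234={v}
components per intersection:
  V1: {q,s,t,u} {r} {v}
  V2: {p} {r} {s,u} {t} {v}
  V3: {t} {v}
  V4: {u} {v}
  V12: {r} {s,u} {t} {v}
  V13: {t} {v}
  V14: {u} {v}
  V23: {t} {v}
  V24: {u} {v}
  V34: {v}
  V123: {t} {v}
  V124: {u} {v}
  V134: {v}
  V234: {v}
  V1234: {v}
C dims 12,13,6,1; δ0: rk 8, SNF 1^8; δ1: rk 5, SNF 1^5; δ2: rk 1, SNF 1^1
Ȟ^0: (12−8)−0=4 ⇒ Z^4
Ȟ^1: (13−5)−8=0 ⇒ 0
Ȟ^2: (6−1)−5=0 ⇒ 0

Ȟ^0(U;F) ≅ Z^4, Ȟ^1(U;F) ≅ 0 and Ȟ^2(U;F) ≅ 0


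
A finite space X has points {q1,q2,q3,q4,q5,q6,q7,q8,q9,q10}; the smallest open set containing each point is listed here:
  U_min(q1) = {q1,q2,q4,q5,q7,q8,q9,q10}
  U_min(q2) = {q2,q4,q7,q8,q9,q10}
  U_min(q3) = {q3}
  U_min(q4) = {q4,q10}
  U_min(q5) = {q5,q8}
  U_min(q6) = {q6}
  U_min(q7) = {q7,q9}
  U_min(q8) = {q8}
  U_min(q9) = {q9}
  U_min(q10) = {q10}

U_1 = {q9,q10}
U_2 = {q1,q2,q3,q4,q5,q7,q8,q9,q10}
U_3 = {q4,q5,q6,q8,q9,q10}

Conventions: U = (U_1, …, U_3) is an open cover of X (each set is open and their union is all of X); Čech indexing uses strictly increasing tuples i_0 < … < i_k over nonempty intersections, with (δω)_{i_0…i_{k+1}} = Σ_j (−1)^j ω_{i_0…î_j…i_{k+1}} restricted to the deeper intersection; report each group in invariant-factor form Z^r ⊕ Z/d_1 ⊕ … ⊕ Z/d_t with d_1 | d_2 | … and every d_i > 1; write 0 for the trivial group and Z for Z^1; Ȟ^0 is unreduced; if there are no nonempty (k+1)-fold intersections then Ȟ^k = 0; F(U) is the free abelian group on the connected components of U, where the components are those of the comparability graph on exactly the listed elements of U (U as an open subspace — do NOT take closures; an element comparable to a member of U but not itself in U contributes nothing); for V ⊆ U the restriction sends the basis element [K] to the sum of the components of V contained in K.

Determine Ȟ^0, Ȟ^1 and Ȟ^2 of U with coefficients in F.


Ȟ^0 = Z^3, Ȟ^1 = 0 and Ȟ^2 = 0

cover nerve:
  U12={q9,q10} U13={q9,q10} U23={q4,q5,q8,q9,q10}
  U123={q9,q10}
components per intersection:
  U1: {q9} {q10}
  U2: {q1,q2,q4,q5,q7,q8,q9,q10} {q3}
  U3: {q4,q10} {q5,q8} {q6} {q9}
  U12: {q9} {q10}
  U13: {q9} {q10}
  U23: {q4,q10} {q5,q8} {q9}
  U123: {q9} {q10}
C dims 8,7,2; δ0: rk 5, SNF 1^5; δ1: rk 2, SNF 1^2
Ȟ^0: (8−5)−0=3 ⇒ Z^3
Ȟ^1: (7−2)−5=0 ⇒ 0
Ȟ^2: (2−0)−2=0 ⇒ 0


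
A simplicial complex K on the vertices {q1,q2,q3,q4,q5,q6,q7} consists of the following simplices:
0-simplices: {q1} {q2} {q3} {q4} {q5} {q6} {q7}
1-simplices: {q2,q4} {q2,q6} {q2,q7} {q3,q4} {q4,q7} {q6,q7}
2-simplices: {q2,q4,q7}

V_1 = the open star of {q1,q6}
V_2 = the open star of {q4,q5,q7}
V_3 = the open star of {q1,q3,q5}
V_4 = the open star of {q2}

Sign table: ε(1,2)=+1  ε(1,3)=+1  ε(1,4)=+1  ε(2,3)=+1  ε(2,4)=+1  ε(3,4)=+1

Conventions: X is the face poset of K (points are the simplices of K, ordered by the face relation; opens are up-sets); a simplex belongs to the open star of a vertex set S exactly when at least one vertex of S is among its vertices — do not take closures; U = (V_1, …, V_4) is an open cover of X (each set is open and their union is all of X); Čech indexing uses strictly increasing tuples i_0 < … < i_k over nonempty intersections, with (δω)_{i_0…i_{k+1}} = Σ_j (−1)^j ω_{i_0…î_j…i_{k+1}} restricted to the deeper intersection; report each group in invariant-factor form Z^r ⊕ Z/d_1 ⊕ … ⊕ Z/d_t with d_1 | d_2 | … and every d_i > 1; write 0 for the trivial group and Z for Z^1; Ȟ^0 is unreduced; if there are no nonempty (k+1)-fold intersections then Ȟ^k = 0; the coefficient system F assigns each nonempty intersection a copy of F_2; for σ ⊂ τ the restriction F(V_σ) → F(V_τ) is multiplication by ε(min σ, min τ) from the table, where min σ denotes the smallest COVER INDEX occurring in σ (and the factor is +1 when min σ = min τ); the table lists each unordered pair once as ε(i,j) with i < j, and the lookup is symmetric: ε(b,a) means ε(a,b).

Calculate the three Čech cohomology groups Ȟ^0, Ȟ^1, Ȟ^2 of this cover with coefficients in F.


intersection data:
  V1={{q1},{q6},{q2,q6},{q6,q7}} V2={{q4},{q5},{q7},{q2,q4},{q2,q7},{q3,q4},{q4,q7},{q6,q7},{q2,q4,q7}} V3={{q1},{q3},{q5},{q3,q4}} V4={{q2},{q2,q4},{q2,q6},{q2,q7},{q2,q4,q7}}
  V12={{q6,q7}} V13={{q1}} V14={{q2,q6}} V23={{q5},{q3,q4}} V24={{q2,q4},{q2,q7},{q2,q4,q7}}
C dims 4,5; δ0: rk_F2 3
Ȟ^0 = (4 − 3) − 0 = 1, so Ȟ^0 ≅ Z/2
Ȟ^1 = (5 − 0) − 3 = 2, so Ȟ^1 ≅ Z/2 ⊕ Z/2
Ȟ^2 = (0 − 0) − 0 = 0, so Ȟ^2 ≅ 0

Ȟ^0(U;F) ≅ Z/2, Ȟ^1(U;F) ≅ Z/2 ⊕ Z/2, Ȟ^2(U;F) ≅ 0


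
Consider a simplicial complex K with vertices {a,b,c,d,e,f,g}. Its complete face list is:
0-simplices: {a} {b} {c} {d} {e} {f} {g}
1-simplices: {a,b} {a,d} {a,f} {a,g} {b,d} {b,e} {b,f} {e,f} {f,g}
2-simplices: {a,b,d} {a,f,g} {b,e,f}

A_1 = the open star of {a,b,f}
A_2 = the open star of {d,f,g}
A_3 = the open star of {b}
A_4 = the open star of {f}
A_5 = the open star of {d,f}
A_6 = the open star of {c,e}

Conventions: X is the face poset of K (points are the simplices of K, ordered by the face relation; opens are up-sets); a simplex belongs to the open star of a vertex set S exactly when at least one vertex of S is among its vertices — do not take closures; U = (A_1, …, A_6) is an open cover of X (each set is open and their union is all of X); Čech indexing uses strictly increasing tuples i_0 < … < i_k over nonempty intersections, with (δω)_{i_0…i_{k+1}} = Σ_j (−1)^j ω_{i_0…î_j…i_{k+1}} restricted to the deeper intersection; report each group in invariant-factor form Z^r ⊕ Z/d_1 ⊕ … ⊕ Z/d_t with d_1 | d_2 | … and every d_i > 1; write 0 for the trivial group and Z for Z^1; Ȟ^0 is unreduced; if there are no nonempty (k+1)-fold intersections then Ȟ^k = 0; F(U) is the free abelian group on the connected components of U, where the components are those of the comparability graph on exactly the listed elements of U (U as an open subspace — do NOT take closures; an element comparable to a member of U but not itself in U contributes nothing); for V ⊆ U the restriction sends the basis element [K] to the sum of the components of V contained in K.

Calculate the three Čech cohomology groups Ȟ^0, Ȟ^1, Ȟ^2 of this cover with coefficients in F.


cover nerve:
  A1={{a},{b},{f},{a,b},{a,d},{a,f},{a,g},{b,d},{b,e},{b,f},{e,f},{f,g},{a,b,d},{a,f,g},{b,e,f}} A2={{d},{f},{g},{a,d},{a,f},{a,g},{b,d},{b,f},{e,f},{f,g},{a,b,d},{a,f,g},{b,e,f}} A3={{b},{a,b},{b,d},{b,e},{b,f},{a,b,d},{b,e,f}} A4={{f},{a,f},{b,f},{e,f},{f,g},{a,f,g},{b,e,f}} A5={{d},{f},{a,d},{a,f},{b,d},{b,f},{e,f},{f,g},{a,b,d},{a,f,g},{b,e,f}} A6={{c},{e},{b,e},{e,f},{b,e,f}}
  A12={{f},{a,d},{a,f},{a,g},{b,d},{b,f},{e,f},{f,g},{a,b,d},{a,f,g},{b,e,f}} A13={{b},{a,b},{b,d},{b,e},{b,f},{a,b,d},{b,e,f}} A14={{f},{a,f},{b,f},{e,f},{f,g},{a,f,g},{b,e,f}} A15={{f},{a,d},{a,f},{b,d},{b,f},{e,f},{f,g},{a,b,d},{a,f,g},{b,e,f}} A16={{b,e},{e,f},{b,e,f}} A23={{b,d},{b,f},{a,b,d},{b,e,f}} A24={{f},{a,f},{b,f},{e,f},{f,g},{a,f,g},{b,e,f}} A25={{d},{f},{a,d},{a,f},{b,d},{b,f},{e,f},{f,g},{a,b,d},{a,f,g},{b,e,f}} A26={{e,f},{b,e,f}} A34={{b,f},{b,e,f}} A35={{b,d},{b,f},{a,b,d},{b,e,f}} A36={{b,e},{b,e,f}} A45={{f},{a,f},{b,f},{e,f},{f,g},{a,f,g},{b,e,f}} A46={{e,f},{b,e,f}} A56={{e,f},{b,e,f}}
  A123={{b,d},{b,f},{a,b,d},{b,e,f}} A124={{f},{a,f},{b,f},{e,f},{f,g},{a,f,g},{b,e,f}} A125={{f},{a,d},{a,f},{b,d},{b,f},{e,f},{f,g},{a,b,d},{a,f,g},{b,e,f}} A126={{e,f},{b,e,f}} A134={{b,f},{b,e,f}} A135={{b,d},{b,f},{a,b,d},{b,e,f}} A136={{b,e},{b,e,f}} A145={{f},{a,f},{b,f},{e,f},{f,g},{a,f,g},{b,e,f}} A146={{e,f},{b,e,f}} A156={{e,f},{b,e,f}} A234={{b,f},{b,e,f}} A235={{b,d},{b,f},{a,b,d},{b,e,f}} A236={{b,e,f}} A245={{f},{a,f},{b,f},{e,f},{f,g},{a,f,g},{b,e,f}} A246={{e,f},{b,e,f}} A256={{e,f},{b,e,f}} A345={{b,f},{b,e,f}} A346={{b,e,f}} A356={{b,e,f}} A456={{e,f},{b,e,f}}
  A1234={{b,f},{b,e,f}} A1235={{b,d},{b,f},{a,b,d},{b,e,f}} A1236={{b,e,f}} A1245={{f},{a,f},{b,f},{e,f},{f,g},{a,f,g},{b,e,f}} A1246={{e,f},{b,e,f}} A1256={{e,f},{b,e,f}} A1345={{b,f},{b,e,f}} A1346={{b,e,f}} A1356={{b,e,f}} A1456={{e,f},{b,e,f}} A2345={{b,f},{b,e,f}} A2346={{b,e,f}} A2356={{b,e,f}} A2456={{e,f},{b,e,f}} A3456={{b,e,f}}
  A12345={{b,f},{b,e,f}} A12346={{b,e,f}} A12356={{b,e,f}} A12456={{e,f},{b,e,f}} A13456={{b,e,f}} A23456={{b,e,f}}
  A123456={{b,e,f}}
components per intersection:
  A1: {{a},{b},{f},{a,b},{a,d},{a,f},{a,g},{b,d},{b,e},{b,f},{e,f},{f,g},{a,b,d},{a,f,g},{b,e,f}}
  A2: {{d},{a,d},{b,d},{a,b,d}} {{f},{g},{a,f},{a,g},{b,f},{e,f},{f,g},{a,f,g},{b,e,f}}
  A3: {{b},{a,b},{b,d},{b,e},{b,f},{a,b,d},{b,e,f}}
  A4: {{f},{a,f},{b,f},{e,f},{f,g},{a,f,g},{b,e,f}}
  A5: {{d},{a,d},{b,d},{a,b,d}} {{f},{a,f},{b,f},{e,f},{f,g},{a,f,g},{b,e,f}}
  A6: {{c}} {{e},{b,e},{e,f},{b,e,f}}
  A12: {{f},{a,f},{a,g},{b,f},{e,f},{f,g},{a,f,g},{b,e,f}} {{a,d},{b,d},{a,b,d}}
  A13: {{b},{a,b},{b,d},{b,e},{b,f},{a,b,d},{b,e,f}}
  A14: {{f},{a,f},{b,f},{e,f},{f,g},{a,f,g},{b,e,f}}
  A15: {{f},{a,f},{b,f},{e,f},{f,g},{a,f,g},{b,e,f}} {{a,d},{b,d},{a,b,d}}
  A16: {{b,e},{e,f},{b,e,f}}
  A23: {{b,d},{a,b,d}} {{b,f},{b,e,f}}
  A24: {{f},{a,f},{b,f},{e,f},{f,g},{a,f,g},{b,e,f}}
  A25: {{d},{a,d},{b,d},{a,b,d}} {{f},{a,f},{b,f},{e,f},{f,g},{a,f,g},{b,e,f}}
  A26: {{e,f},{b,e,f}}
  A34: {{b,f},{b,e,f}}
  A35: {{b,d},{a,b,d}} {{b,f},{b,e,f}}
  A36: {{b,e},{b,e,f}}
  A45: {{f},{a,f},{b,f},{e,f},{f,g},{a,f,g},{b,e,f}}
  A46: {{e,f},{b,e,f}}
  A56: {{e,f},{b,e,f}}
  A123: {{b,d},{a,b,d}} {{b,f},{b,e,f}}
  A124: {{f},{a,f},{b,f},{e,f},{f,g},{a,f,g},{b,e,f}}
  A125: {{f},{a,f},{b,f},{e,f},{f,g},{a,f,g},{b,e,f}} {{a,d},{b,d},{a,b,d}}
  A126: {{e,f},{b,e,f}}
  A134: {{b,f},{b,e,f}}
  A135: {{b,d},{a,b,d}} {{b,f},{b,e,f}}
  A136: {{b,e},{b,e,f}}
  A145: {{f},{a,f},{b,f},{e,f},{f,g},{a,f,g},{b,e,f}}
  A146: {{e,f},{b,e,f}}
  A156: {{e,f},{b,e,f}}
  A234: {{b,f},{b,e,f}}
  A235: {{b,d},{a,b,d}} {{b,f},{b,e,f}}
  A236: {{b,e,f}}
  A245: {{f},{a,f},{b,f},{e,f},{f,g},{a,f,g},{b,e,f}}
  A246: {{e,f},{b,e,f}}
  A256: {{e,f},{b,e,f}}
  A345: {{b,f},{b,e,f}}
  A346: {{b,e,f}}
  A356: {{b,e,f}}
  A456: {{e,f},{b,e,f}}
  A1234: {{b,f},{b,e,f}}
  A1235: {{b,d},{a,b,d}} {{b,f},{b,e,f}}
  A1236: {{b,e,f}}
  A1245: {{f},{a,f},{b,f},{e,f},{f,g},{a,f,g},{b,e,f}}
  A1246: {{e,f},{b,e,f}}
  A1256: {{e,f},{b,e,f}}
  A1345: {{b,f},{b,e,f}}
  A1346: {{b,e,f}}
  A1356: {{b,e,f}}
  A1456: {{e,f},{b,e,f}}
  A2345: {{b,f},{b,e,f}}
  A2346: {{b,e,f}}
  A2356: {{b,e,f}}
  A2456: {{e,f},{b,e,f}}
  A3456: {{b,e,f}}
  A12345: {{b,f},{b,e,f}}
  A12346: {{b,e,f}}
  A12356: {{b,e,f}}
  A12456: {{e,f},{b,e,f}}
  A13456: {{b,e,f}}
  A23456: {{b,e,f}}
  A123456: {{b,e,f}}
C dims 9,20,24,16; δ0: rk 7, SNF 1^7; δ1: rk 13, SNF 1^13; δ2: rk 11, SNF 1^11
Ȟ^0: (9−7)−0=2 ⇒ Z^2
Ȟ^1: (20−13)−7=0 ⇒ 0
Ȟ^2: (24−11)−13=0 ⇒ 0

Ȟ^0 ≅ Z^2, Ȟ^1 ≅ 0 and Ȟ^2 ≅ 0


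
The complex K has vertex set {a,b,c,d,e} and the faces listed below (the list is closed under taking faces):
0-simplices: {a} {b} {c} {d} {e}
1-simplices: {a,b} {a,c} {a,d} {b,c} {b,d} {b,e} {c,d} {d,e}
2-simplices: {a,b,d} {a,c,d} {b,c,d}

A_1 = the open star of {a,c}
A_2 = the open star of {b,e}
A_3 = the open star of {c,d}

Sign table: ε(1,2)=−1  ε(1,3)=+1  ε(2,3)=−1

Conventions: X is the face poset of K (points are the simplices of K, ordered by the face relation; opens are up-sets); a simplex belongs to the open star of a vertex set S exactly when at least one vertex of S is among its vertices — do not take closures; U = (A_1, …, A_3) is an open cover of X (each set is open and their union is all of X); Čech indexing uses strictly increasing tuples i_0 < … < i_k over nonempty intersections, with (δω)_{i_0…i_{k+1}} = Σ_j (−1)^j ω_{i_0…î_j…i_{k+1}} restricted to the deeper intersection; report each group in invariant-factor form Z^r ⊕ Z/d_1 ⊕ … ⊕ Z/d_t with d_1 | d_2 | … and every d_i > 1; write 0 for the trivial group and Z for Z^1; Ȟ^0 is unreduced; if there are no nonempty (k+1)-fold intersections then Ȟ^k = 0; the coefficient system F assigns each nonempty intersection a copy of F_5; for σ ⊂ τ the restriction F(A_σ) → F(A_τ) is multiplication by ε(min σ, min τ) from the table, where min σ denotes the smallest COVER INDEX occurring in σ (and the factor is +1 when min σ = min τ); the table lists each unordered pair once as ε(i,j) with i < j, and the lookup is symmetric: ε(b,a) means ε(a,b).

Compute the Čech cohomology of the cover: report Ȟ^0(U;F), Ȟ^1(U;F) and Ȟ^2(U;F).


nerve of the cover:
  A1={{a},{c},{a,b},{a,c},{a,d},{b,c},{c,d},{a,b,d},{a,c,d},{b,c,d}} A2={{b},{e},{a,b},{b,c},{b,d},{b,e},{d,e},{a,b,d},{b,c,d}} A3={{c},{d},{a,c},{a,d},{b,c},{b,d},{c,d},{d,e},{a,b,d},{a,c,d},{b,c,d}}
  A12={{a,b},{b,c},{a,b,d},{b,c,d}} A13={{c},{a,c},{a,d},{b,c},{c,d},{a,b,d},{a,c,d},{b,c,d}} A23={{b,c},{b,d},{d,e},{a,b,d},{b,c,d}}
  A123={{b,c},{a,b,d},{b,c,d}}
C dims 3,3,1; δ0: rk_F5 2; δ1: rk_F5 1
Ȟ^0 = (3 − 2) − 0 = 1, so Ȟ^0 ≅ Z/5
Ȟ^1 = (3 − 1) − 2 = 0, so Ȟ^1 ≅ 0
Ȟ^2 = (1 − 0) − 1 = 0, so Ȟ^2 ≅ 0

Ȟ^0 = Z/5,  Ȟ^1 = 0,  Ȟ^2 = 0


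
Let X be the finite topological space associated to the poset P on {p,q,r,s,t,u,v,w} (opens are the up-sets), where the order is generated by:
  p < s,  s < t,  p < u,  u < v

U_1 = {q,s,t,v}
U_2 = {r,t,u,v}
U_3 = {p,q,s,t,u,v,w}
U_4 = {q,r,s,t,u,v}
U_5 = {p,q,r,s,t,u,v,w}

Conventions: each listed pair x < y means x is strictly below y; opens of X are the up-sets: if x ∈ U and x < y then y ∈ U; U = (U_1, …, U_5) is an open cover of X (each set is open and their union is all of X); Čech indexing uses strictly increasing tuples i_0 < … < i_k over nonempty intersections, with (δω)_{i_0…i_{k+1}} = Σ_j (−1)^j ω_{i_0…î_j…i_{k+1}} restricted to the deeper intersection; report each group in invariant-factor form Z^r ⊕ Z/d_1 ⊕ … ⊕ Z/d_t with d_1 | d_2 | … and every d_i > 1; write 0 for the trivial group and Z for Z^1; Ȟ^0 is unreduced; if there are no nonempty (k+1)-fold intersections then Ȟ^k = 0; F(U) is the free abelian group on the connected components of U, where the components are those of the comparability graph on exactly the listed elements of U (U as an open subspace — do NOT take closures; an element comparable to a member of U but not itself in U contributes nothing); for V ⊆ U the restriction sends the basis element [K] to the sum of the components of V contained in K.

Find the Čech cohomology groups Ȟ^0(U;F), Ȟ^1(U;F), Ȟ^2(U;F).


nonempty intersections:
  U12={t,v} U13={q,s,t,v} U14={q,s,t,v} U15={q,s,t,v} U23={t,u,v} U24={r,t,u,v} U25={r,t,u,v} U34={q,s,t,u,v} U35={p,q,s,t,u,v,w} U45={q,r,s,t,u,v}
  U123={t,v} U124={t,v} U125={t,v} U134={q,s,t,v} U135={q,s,t,v} U145={q,s,t,v} U234={t,u,v} U235={t,u,v} U245={r,t,u,v} U345={q,s,t,u,v}
  U1234={t,v} U1235={t,v} U1245={t,v} U1345={q,s,t,v} U2345={t,u,v}
  U12345={t,v}
components per intersection:
  U1: {q} {s,t} {v}
  U2: {r} {t} {u,v}
  U3: {p,s,t,u,v} {q} {w}
  U4: {q} {r} {s,t} {u,v}
  U5: {p,s,t,u,v} {q} {r} {w}
  U12: {t} {v}
  U13: {q} {s,t} {v}
  U14: {q} {s,t} {v}
  U15: {q} {s,t} {v}
  U23: {t} {u,v}
  U24: {r} {t} {u,v}
  U25: {r} {t} {u,v}
  U34: {q} {s,t} {u,v}
  U35: {p,s,t,u,v} {q} {w}
  U45: {q} {r} {s,t} {u,v}
  U123: {t} {v}
  U124: {t} {v}
  U125: {t} {v}
  U134: {q} {s,t} {v}
  U135: {q} {s,t} {v}
  U145: {q} {s,t} {v}
  U234: {t} {u,v}
  U235: {t} {u,v}
  U245: {r} {t} {u,v}
  U345: {q} {s,t} {u,v}
  U1234: {t} {v}
  U1235: {t} {v}
  U1245: {t} {v}
  U1345: {q} {s,t} {v}
  U2345: {t} {u,v}
  U12345: {t} {v}
C dims 17,29,25,11; δ0: rk 13, SNF 1^13; δ1: rk 16, SNF 1^16; δ2: rk 9, SNF 1^9
Ȟ^0: (17−13)−0=4 ⇒ Z^4
Ȟ^1: (29−16)−13=0 ⇒ 0
Ȟ^2: (25−9)−16=0 ⇒ 0

Ȟ^0 = Z^4,  Ȟ^1 = 0,  Ȟ^2 = 0


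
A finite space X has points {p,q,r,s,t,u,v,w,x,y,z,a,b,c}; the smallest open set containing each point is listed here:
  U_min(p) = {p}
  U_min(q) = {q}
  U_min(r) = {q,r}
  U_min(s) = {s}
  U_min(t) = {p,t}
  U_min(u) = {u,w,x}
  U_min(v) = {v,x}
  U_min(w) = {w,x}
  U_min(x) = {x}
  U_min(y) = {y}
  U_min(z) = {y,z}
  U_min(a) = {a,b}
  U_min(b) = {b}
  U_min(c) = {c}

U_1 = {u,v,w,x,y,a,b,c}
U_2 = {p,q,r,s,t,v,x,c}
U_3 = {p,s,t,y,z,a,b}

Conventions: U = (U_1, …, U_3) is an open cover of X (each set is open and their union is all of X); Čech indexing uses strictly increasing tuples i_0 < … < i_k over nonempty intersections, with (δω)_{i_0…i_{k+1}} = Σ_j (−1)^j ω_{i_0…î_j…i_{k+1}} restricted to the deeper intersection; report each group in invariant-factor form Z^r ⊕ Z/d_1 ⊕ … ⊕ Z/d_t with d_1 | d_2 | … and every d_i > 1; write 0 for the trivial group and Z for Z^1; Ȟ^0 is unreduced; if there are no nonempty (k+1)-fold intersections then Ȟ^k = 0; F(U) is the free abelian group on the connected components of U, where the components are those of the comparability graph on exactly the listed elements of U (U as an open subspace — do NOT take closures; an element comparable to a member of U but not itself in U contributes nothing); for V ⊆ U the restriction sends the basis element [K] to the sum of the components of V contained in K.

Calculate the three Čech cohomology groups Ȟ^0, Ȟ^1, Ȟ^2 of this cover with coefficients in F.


Ȟ^0(U;F) ≅ Z^7,  Ȟ^1(U;F) ≅ 0,  Ȟ^2(U;F) ≅ 0

intersection data:
  U12={v,x,c} U13={y,a,b} U23={p,s,t}
components per intersection:
  U1: {u,v,w,x} {y} {a,b} {c}
  U2: {p,t} {q,r} {s} {v,x} {c}
  U3: {p,t} {s} {y,z} {a,b}
  U12: {v,x} {c}
  U13: {y} {a,b}
  U23: {p,t} {s}
C dims 13,6; δ0: rk 6, SNF 1^6
Ȟ^0 = (13 − 6) − 0 = 7, so Ȟ^0 ≅ Z^7
Ȟ^1 = (6 − 0) − 6 = 0, so Ȟ^1 ≅ 0
Ȟ^2 = (0 − 0) − 0 = 0, so Ȟ^2 ≅ 0


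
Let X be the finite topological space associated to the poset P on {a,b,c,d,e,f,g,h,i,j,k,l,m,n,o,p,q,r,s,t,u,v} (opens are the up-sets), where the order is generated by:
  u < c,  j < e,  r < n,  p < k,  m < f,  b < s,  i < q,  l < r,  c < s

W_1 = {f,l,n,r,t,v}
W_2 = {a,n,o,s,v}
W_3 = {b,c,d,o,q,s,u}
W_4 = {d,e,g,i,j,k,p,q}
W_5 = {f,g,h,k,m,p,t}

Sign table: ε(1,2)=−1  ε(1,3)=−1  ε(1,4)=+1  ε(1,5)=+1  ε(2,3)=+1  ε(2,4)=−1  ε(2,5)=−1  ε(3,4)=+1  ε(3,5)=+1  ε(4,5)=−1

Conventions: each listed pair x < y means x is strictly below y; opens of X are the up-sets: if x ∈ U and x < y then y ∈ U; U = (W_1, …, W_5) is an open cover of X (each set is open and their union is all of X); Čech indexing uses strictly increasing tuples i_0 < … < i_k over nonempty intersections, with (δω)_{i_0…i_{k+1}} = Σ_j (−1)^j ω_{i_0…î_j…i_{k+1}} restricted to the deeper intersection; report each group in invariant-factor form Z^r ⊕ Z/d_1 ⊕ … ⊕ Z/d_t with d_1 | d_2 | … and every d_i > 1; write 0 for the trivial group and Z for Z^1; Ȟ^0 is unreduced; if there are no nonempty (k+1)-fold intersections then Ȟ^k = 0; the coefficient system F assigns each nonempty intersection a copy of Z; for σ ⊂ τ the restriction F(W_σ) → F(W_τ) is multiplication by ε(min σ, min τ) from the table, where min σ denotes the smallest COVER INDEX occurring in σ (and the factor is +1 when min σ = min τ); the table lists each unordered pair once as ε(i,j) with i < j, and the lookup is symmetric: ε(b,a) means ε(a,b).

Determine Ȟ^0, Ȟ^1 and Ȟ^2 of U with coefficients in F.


cover nerve:
  W12={n,v} W15={f,t} W23={o,s} W34={d,q} W45={g,k,p}
C dims 5,5; δ0: rk 4, SNF 1^4
Ȟ^0: (5−4)−0=1 ⇒ Z
Ȟ^1: (5−0)−4=1 ⇒ Z
Ȟ^2: (0−0)−0=0 ⇒ 0

Ȟ^0 = Z,  Ȟ^1 = Z,  Ȟ^2 = 0


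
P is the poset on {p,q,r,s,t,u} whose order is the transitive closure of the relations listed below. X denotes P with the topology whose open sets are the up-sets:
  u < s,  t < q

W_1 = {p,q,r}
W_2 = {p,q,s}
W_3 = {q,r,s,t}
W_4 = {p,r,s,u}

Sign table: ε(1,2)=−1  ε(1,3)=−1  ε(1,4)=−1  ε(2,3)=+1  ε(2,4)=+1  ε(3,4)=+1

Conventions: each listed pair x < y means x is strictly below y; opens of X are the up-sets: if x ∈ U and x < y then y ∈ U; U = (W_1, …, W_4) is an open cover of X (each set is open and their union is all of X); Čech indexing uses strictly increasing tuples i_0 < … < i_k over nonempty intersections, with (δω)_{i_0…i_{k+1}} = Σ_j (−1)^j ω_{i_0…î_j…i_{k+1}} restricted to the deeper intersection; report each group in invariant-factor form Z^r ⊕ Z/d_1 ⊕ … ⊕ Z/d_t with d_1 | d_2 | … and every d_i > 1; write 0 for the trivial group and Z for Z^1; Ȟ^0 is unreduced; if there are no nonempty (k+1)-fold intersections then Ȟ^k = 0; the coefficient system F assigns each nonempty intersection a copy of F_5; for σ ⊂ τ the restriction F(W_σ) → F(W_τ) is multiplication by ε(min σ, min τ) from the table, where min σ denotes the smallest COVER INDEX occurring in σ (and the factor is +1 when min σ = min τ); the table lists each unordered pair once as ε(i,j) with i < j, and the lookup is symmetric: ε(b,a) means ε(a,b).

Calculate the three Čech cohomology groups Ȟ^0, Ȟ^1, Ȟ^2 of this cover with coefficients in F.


Ȟ^0 = Z/5; Ȟ^1 = 0; Ȟ^2 = Z/5

intersection data:
  W12={p,q} W13={q,r} W14={p,r} W23={q,s} W24={p,s} W34={r,s}
  W123={q} W124={p} W134={r} W234={s}
C dims 4,6,4; δ0: rk_F5 3; δ1: rk_F5 3
Ȟ^0 = (4 − 3) − 0 = 1, so Ȟ^0 ≅ Z/5
Ȟ^1 = (6 − 3) − 3 = 0, so Ȟ^1 ≅ 0
Ȟ^2 = (4 − 0) − 3 = 1, so Ȟ^2 ≅ Z/5


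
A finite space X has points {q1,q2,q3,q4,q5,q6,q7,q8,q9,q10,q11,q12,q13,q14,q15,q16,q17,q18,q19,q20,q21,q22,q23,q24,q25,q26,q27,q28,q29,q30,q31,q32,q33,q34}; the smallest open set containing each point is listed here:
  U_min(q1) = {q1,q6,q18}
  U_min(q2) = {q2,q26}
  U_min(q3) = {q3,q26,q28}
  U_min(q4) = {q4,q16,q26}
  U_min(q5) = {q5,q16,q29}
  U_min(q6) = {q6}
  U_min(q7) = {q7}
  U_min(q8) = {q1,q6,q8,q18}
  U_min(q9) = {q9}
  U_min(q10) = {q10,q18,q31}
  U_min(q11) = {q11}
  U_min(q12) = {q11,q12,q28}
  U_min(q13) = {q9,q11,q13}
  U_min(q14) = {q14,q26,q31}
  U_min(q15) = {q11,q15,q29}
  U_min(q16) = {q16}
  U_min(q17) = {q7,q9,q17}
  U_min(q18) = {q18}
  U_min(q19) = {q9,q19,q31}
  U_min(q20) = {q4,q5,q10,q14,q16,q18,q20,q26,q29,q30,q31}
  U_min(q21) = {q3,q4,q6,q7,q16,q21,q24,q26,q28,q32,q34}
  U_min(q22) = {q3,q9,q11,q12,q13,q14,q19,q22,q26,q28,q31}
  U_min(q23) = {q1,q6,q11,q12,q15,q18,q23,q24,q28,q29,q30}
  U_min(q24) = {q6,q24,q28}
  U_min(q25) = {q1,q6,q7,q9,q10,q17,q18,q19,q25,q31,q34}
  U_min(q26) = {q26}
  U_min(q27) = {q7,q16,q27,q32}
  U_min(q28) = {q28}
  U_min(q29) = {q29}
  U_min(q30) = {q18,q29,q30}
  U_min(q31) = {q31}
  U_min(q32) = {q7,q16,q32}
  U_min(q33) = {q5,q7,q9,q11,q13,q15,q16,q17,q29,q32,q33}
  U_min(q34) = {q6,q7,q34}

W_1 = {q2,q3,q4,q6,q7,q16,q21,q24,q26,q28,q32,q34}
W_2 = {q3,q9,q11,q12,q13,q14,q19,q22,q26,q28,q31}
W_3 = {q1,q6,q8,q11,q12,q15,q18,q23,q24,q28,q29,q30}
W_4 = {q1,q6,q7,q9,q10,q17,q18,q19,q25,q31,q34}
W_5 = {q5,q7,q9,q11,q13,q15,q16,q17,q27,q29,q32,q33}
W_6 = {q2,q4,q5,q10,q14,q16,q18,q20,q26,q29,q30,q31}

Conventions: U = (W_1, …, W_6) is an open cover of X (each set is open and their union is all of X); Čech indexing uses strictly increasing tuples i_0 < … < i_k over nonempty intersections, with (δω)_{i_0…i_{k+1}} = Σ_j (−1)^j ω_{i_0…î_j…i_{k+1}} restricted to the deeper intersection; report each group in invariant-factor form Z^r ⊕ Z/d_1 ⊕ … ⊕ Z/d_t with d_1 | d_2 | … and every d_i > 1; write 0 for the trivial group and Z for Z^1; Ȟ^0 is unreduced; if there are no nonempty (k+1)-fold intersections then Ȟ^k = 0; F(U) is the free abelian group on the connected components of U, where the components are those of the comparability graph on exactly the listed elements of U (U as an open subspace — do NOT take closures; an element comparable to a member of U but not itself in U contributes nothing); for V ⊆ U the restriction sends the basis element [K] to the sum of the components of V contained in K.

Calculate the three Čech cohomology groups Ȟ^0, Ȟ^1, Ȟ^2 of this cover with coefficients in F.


Ȟ^0 = Z,  Ȟ^1 = 0,  Ȟ^2 = Z/2

intersection data:
  W12={q3,q26,q28} W13={q6,q24,q28} W14={q6,q7,q34} W15={q7,q16,q32} W16={q2,q4,q16,q26} W23={q11,q12,q28} W24={q9,q19,q31} W25={q9,q11,q13} W26={q14,q26,q31} W34={q1,q6,q18} W35={q11,q15,q29} W36={q18,q29,q30} W45={q7,q9,q17} W46={q10,q18,q31} W56={q5,q16,q29}
  W123={q28} W126={q26} W134={q6} W145={q7} W156={q16} W235={q11} W245={q9} W246={q31} W346={q18} W356={q29}
components per intersection:
  W1: {q2,q3,q4,q6,q7,q16,q21,q24,q26,q28,q32,q34}
  W2: {q3,q9,q11,q12,q13,q14,q19,q22,q26,q28,q31}
  W3: {q1,q6,q8,q11,q12,q15,q18,q23,q24,q28,q29,q30}
  W4: {q1,q6,q7,q9,q10,q17,q18,q19,q25,q31,q34}
  W5: {q5,q7,q9,q11,q13,q15,q16,q17,q27,q29,q32,q33}
  W6: {q2,q4,q5,q10,q14,q16,q18,q20,q26,q29,q30,q31}
  W12: {q3,q26,q28}
  W13: {q6,q24,q28}
  W14: {q6,q7,q34}
  W15: {q7,q16,q32}
  W16: {q2,q4,q16,q26}
  W23: {q11,q12,q28}
  W24: {q9,q19,q31}
  W25: {q9,q11,q13}
  W26: {q14,q26,q31}
  W34: {q1,q6,q18}
  W35: {q11,q15,q29}
  W36: {q18,q29,q30}
  W45: {q7,q9,q17}
  W46: {q10,q18,q31}
  W56: {q5,q16,q29}
  W123: {q28}
  W126: {q26}
  W134: {q6}
  W145: {q7}
  W156: {q16}
  W235: {q11}
  W245: {q9}
  W246: {q31}
  W346: {q18}
  W356: {q29}
C dims 6,15,10; δ0: rk 5, SNF 1^5; δ1: rk 10, SNF 1^9·2
Ȟ^0 = (6 − 5) − 0 = 1, so Ȟ^0 ≅ Z
Ȟ^1 = (15 − 10) − 5 = 0, so Ȟ^1 ≅ 0
Ȟ^2 = (10 − 0) − 10 = 0 plus torsion [2], so Ȟ^2 ≅ Z/2


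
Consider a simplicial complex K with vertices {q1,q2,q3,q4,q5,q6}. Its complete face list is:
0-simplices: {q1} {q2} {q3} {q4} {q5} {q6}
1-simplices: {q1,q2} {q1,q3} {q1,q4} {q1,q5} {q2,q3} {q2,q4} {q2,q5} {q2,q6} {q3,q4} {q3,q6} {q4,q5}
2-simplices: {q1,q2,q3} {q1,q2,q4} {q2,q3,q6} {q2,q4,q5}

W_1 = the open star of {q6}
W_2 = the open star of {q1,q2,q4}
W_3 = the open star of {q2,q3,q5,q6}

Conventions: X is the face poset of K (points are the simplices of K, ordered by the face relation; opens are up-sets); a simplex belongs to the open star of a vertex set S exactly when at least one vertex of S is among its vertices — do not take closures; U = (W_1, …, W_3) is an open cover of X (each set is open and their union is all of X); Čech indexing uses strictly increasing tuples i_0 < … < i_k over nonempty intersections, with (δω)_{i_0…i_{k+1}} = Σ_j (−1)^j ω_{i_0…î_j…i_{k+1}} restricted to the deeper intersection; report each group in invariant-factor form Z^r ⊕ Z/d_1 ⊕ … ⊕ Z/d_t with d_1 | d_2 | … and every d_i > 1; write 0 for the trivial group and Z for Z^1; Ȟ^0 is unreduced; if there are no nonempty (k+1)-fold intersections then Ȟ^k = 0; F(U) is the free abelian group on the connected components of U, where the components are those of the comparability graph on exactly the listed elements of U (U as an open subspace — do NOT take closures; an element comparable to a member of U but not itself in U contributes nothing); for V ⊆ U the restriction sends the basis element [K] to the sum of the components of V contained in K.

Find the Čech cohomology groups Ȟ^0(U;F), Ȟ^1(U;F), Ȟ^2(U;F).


nonempty intersections:
  W1={{q6},{q2,q6},{q3,q6},{q2,q3,q6}} W2={{q1},{q2},{q4},{q1,q2},{q1,q3},{q1,q4},{q1,q5},{q2,q3},{q2,q4},{q2,q5},{q2,q6},{q3,q4},{q4,q5},{q1,q2,q3},{q1,q2,q4},{q2,q3,q6},{q2,q4,q5}} W3={{q2},{q3},{q5},{q6},{q1,q2},{q1,q3},{q1,q5},{q2,q3},{q2,q4},{q2,q5},{q2,q6},{q3,q4},{q3,q6},{q4,q5},{q1,q2,q3},{q1,q2,q4},{q2,q3,q6},{q2,q4,q5}}
  W12={{q2,q6},{q2,q3,q6}} W13={{q6},{q2,q6},{q3,q6},{q2,q3,q6}} W23={{q2},{q1,q2},{q1,q3},{q1,q5},{q2,q3},{q2,q4},{q2,q5},{q2,q6},{q3,q4},{q4,q5},{q1,q2,q3},{q1,q2,q4},{q2,q3,q6},{q2,q4,q5}}
  W123={{q2,q6},{q2,q3,q6}}
components per intersection:
  W1: {{q6},{q2,q6},{q3,q6},{q2,q3,q6}}
  W2: {{q1},{q2},{q4},{q1,q2},{q1,q3},{q1,q4},{q1,q5},{q2,q3},{q2,q4},{q2,q5},{q2,q6},{q3,q4},{q4,q5},{q1,q2,q3},{q1,q2,q4},{q2,q3,q6},{q2,q4,q5}}
  W3: {{q2},{q3},{q5},{q6},{q1,q2},{q1,q3},{q1,q5},{q2,q3},{q2,q4},{q2,q5},{q2,q6},{q3,q4},{q3,q6},{q4,q5},{q1,q2,q3},{q1,q2,q4},{q2,q3,q6},{q2,q4,q5}}
  W12: {{q2,q6},{q2,q3,q6}}
  W13: {{q6},{q2,q6},{q3,q6},{q2,q3,q6}}
  W23: {{q2},{q1,q2},{q1,q3},{q2,q3},{q2,q4},{q2,q5},{q2,q6},{q4,q5},{q1,q2,q3},{q1,q2,q4},{q2,q3,q6},{q2,q4,q5}} {{q1,q5}} {{q3,q4}}
  W123: {{q2,q6},{q2,q3,q6}}
C dims 3,5,1; δ0: rk 2, SNF 1^2; δ1: rk 1, SNF 1^1
Ȟ^0: (3−2)−0=1 ⇒ Z
Ȟ^1: (5−1)−2=2 ⇒ Z^2
Ȟ^2: (1−0)−1=0 ⇒ 0

Ȟ^0(U;F) ≅ Z; Ȟ^1(U;F) ≅ Z^2; Ȟ^2(U;F) ≅ 0


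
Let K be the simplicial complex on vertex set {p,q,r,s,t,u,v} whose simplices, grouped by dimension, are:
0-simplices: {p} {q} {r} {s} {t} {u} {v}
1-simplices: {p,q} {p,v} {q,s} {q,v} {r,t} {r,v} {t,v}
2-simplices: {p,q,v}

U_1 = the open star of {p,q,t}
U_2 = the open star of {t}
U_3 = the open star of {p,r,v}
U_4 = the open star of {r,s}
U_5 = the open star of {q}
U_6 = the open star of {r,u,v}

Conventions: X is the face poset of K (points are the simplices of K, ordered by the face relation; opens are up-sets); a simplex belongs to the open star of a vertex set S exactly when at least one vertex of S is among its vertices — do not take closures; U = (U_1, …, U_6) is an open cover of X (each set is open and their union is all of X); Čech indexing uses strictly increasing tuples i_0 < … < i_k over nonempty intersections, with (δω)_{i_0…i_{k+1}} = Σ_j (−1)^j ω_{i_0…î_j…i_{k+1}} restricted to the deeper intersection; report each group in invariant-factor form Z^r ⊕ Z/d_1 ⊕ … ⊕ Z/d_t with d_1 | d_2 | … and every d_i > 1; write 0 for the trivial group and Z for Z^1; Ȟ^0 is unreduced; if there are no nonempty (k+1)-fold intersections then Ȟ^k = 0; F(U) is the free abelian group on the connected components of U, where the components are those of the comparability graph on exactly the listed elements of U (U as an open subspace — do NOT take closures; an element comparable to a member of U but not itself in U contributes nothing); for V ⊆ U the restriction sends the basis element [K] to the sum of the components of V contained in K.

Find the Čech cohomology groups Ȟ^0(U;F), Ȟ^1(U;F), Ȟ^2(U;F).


Ȟ^0 = Z^2; Ȟ^1 = Z; Ȟ^2 = 0

intersection data:
  U1={{p},{q},{t},{p,q},{p,v},{q,s},{q,v},{r,t},{t,v},{p,q,v}} U2={{t},{r,t},{t,v}} U3={{p},{r},{v},{p,q},{p,v},{q,v},{r,t},{r,v},{t,v},{p,q,v}} U4={{r},{s},{q,s},{r,t},{r,v}} U5={{q},{p,q},{q,s},{q,v},{p,q,v}} U6={{r},{u},{v},{p,v},{q,v},{r,t},{r,v},{t,v},{p,q,v}}
  U12={{t},{r,t},{t,v}} U13={{p},{p,q},{p,v},{q,v},{r,t},{t,v},{p,q,v}} U14={{q,s},{r,t}} U15={{q},{p,q},{q,s},{q,v},{p,q,v}} U16={{p,v},{q,v},{r,t},{t,v},{p,q,v}} U23={{r,t},{t,v}} U24={{r,t}} U26={{r,t},{t,v}} U34={{r},{r,t},{r,v}} U35={{p,q},{q,v},{p,q,v}} U36={{r},{v},{p,v},{q,v},{r,t},{r,v},{t,v},{p,q,v}} U45={{q,s}} U46={{r},{r,t},{r,v}} U56={{q,v},{p,q,v}}
  U123={{r,t},{t,v}} U124={{r,t}} U126={{r,t},{t,v}} U134={{r,t}} U135={{p,q},{q,v},{p,q,v}} U136={{p,v},{q,v},{r,t},{t,v},{p,q,v}} U145={{q,s}} U146={{r,t}} U156={{q,v},{p,q,v}} U234={{r,t}} U236={{r,t},{t,v}} U246={{r,t}} U346={{r},{r,t},{r,v}} U356={{q,v},{p,q,v}}
  U1234={{r,t}} U1236={{r,t},{t,v}} U1246={{r,t}} U1346={{r,t}} U1356={{q,v},{p,q,v}} U2346={{r,t}}
  U12346={{r,t}}
components per intersection:
  U1: {{p},{q},{p,q},{p,v},{q,s},{q,v},{p,q,v}} {{t},{r,t},{t,v}}
  U2: {{t},{r,t},{t,v}}
  U3: {{p},{r},{v},{p,q},{p,v},{q,v},{r,t},{r,v},{t,v},{p,q,v}}
  U4: {{r},{r,t},{r,v}} {{s},{q,s}}
  U5: {{q},{p,q},{q,s},{q,v},{p,q,v}}
  U6: {{r},{v},{p,v},{q,v},{r,t},{r,v},{t,v},{p,q,v}} {{u}}
  U12: {{t},{r,t},{t,v}}
  U13: {{p},{p,q},{p,v},{q,v},{p,q,v}} {{r,t}} {{t,v}}
  U14: {{q,s}} {{r,t}}
  U15: {{q},{p,q},{q,s},{q,v},{p,q,v}}
  U16: {{p,v},{q,v},{p,q,v}} {{r,t}} {{t,v}}
  U23: {{r,t}} {{t,v}}
  U24: {{r,t}}
  U26: {{r,t}} {{t,v}}
  U34: {{r},{r,t},{r,v}}
  U35: {{p,q},{q,v},{p,q,v}}
  U36: {{r},{v},{p,v},{q,v},{r,t},{r,v},{t,v},{p,q,v}}
  U45: {{q,s}}
  U46: {{r},{r,t},{r,v}}
  U56: {{q,v},{p,q,v}}
  U123: {{r,t}} {{t,v}}
  U124: {{r,t}}
  U126: {{r,t}} {{t,v}}
  U134: {{r,t}}
  U135: {{p,q},{q,v},{p,q,v}}
  U136: {{p,v},{q,v},{p,q,v}} {{r,t}} {{t,v}}
  U145: {{q,s}}
  U146: {{r,t}}
  U156: {{q,v},{p,q,v}}
  U234: {{r,t}}
  U236: {{r,t}} {{t,v}}
  U246: {{r,t}}
  U346: {{r},{r,t},{r,v}}
  U356: {{q,v},{p,q,v}}
  U1234: {{r,t}}
  U1236: {{r,t}} {{t,v}}
  U1246: {{r,t}}
  U1346: {{r,t}}
  U1356: {{q,v},{p,q,v}}
  U2346: {{r,t}}
  U12346: {{r,t}}
C dims 9,21,19,7; δ0: rk 7, SNF 1^7; δ1: rk 13, SNF 1^13; δ2: rk 6, SNF 1^6
Ȟ^0 = (9 − 7) − 0 = 2, so Ȟ^0 ≅ Z^2
Ȟ^1 = (21 − 13) − 7 = 1, so Ȟ^1 ≅ Z
Ȟ^2 = (19 − 6) − 13 = 0, so Ȟ^2 ≅ 0


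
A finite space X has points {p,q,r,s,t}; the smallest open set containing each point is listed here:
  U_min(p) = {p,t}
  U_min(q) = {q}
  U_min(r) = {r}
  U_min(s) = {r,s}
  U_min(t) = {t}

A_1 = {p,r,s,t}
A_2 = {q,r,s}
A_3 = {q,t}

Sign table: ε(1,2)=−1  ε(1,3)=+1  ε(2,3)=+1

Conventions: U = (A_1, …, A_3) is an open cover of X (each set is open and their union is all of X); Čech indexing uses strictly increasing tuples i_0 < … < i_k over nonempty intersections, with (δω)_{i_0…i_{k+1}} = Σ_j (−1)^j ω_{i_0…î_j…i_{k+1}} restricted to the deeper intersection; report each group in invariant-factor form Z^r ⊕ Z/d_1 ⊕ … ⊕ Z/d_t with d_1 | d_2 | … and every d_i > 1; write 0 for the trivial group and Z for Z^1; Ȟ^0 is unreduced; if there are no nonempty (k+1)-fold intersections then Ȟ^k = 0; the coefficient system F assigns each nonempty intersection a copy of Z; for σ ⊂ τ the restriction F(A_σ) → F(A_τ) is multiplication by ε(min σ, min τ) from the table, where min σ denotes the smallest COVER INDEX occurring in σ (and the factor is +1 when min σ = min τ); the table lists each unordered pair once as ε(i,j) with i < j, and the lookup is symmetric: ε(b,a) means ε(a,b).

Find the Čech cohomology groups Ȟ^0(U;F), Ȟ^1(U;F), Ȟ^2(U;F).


Ȟ^0(U;F) ≅ 0, Ȟ^1(U;F) ≅ Z/2 and Ȟ^2(U;F) ≅ 0

nerve of the cover:
  A12={r,s} A13={t} A23={q}
C dims 3,3; δ0: rk 3, SNF 1^2·2
Ȟ^0 = (3 − 3) − 0 = 0, so Ȟ^0 ≅ 0
Ȟ^1 = (3 − 0) − 3 = 0 plus torsion [2], so Ȟ^1 ≅ Z/2
Ȟ^2 = (0 − 0) − 0 = 0, so Ȟ^2 ≅ 0


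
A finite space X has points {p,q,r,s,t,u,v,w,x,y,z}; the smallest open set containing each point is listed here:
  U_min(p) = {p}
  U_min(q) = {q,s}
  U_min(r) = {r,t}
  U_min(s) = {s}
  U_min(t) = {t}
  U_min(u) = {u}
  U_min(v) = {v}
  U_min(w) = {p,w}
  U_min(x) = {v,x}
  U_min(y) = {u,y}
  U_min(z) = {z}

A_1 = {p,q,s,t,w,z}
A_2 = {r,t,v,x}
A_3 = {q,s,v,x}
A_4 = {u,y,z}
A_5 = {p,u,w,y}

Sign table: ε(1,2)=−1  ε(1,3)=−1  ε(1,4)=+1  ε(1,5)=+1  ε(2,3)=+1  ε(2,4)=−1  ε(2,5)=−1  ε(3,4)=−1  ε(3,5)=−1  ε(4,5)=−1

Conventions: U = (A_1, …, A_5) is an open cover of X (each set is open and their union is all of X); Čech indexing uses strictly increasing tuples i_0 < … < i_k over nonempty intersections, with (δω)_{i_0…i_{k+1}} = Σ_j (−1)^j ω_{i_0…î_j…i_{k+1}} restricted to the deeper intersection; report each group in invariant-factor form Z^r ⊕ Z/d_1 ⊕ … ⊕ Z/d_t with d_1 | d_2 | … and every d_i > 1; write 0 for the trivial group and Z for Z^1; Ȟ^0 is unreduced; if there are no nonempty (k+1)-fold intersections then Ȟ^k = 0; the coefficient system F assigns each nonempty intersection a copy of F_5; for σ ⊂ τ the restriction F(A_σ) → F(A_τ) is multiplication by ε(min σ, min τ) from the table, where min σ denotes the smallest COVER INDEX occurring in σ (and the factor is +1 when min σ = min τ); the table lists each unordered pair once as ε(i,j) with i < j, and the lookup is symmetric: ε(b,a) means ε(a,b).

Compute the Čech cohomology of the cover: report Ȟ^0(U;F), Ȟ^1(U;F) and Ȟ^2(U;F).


nonempty overlaps:
  A12={t} A13={q,s} A14={z} A15={p,w} A23={v,x} A45={u,y}
C dims 5,6; δ0: rk_F5 5
degree 0: 5−5−0 = 0 → Ȟ^0 ≅ 0
degree 1: 6−0−5 = 1 → Ȟ^1 ≅ Z/5
degree 2: 0−0−0 = 0 → Ȟ^2 ≅ 0

Ȟ^0 = 0,  Ȟ^1 = Z/5,  Ȟ^2 = 0


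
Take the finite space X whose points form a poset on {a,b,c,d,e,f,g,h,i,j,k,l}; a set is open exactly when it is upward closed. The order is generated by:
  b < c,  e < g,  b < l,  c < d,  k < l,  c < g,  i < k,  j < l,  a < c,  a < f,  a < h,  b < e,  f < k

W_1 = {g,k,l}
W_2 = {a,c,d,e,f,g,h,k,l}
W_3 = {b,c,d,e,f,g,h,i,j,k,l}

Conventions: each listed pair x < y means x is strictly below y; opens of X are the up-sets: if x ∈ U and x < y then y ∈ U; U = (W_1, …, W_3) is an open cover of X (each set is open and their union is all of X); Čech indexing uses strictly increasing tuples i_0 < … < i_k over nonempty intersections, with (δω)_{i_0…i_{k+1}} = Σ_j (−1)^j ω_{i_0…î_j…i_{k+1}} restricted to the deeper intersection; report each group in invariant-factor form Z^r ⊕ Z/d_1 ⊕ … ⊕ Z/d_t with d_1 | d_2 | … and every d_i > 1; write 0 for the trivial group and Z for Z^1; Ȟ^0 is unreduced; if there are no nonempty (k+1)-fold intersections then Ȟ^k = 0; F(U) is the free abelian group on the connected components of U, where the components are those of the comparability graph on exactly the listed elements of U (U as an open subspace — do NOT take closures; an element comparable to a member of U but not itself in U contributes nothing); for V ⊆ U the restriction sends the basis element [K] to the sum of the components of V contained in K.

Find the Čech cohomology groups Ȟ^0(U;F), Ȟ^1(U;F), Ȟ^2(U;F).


nonempty intersections:
  W12={g,k,l} W13={g,k,l} W23={c,d,e,f,g,h,k,l}
  W123={g,k,l}
components per intersection:
  W1: {g} {k,l}
  W2: {a,c,d,e,f,g,h,k,l}
  W3: {b,c,d,e,f,g,i,j,k,l} {h}
  W12: {g} {k,l}
  W13: {g} {k,l}
  W23: {c,d,e,g} {f,k,l} {h}
  W123: {g} {k,l}
C dims 5,7,2; δ0: rk 4, SNF 1^4; δ1: rk 2, SNF 1^2
Ȟ^0: (5−4)−0=1 ⇒ Z
Ȟ^1: (7−2)−4=1 ⇒ Z
Ȟ^2: (2−0)−2=0 ⇒ 0

Ȟ^0 = Z,  Ȟ^1 = Z,  Ȟ^2 = 0
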